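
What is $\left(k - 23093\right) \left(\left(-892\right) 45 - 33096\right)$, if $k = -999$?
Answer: $1764401712$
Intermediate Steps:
$\left(k - 23093\right) \left(\left(-892\right) 45 - 33096\right) = \left(-999 - 23093\right) \left(\left(-892\right) 45 - 33096\right) = - 24092 \left(-40140 - 33096\right) = \left(-24092\right) \left(-73236\right) = 1764401712$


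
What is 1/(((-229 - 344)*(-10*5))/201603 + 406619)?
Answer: 67201/27325212969 ≈ 2.4593e-6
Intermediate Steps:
1/(((-229 - 344)*(-10*5))/201603 + 406619) = 1/(-573*(-50)*(1/201603) + 406619) = 1/(28650*(1/201603) + 406619) = 1/(9550/67201 + 406619) = 1/(27325212969/67201) = 67201/27325212969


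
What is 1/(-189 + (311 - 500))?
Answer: -1/378 ≈ -0.0026455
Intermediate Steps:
1/(-189 + (311 - 500)) = 1/(-189 - 189) = 1/(-378) = -1/378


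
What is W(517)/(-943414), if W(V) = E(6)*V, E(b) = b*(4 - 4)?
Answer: 0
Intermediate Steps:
E(b) = 0 (E(b) = b*0 = 0)
W(V) = 0 (W(V) = 0*V = 0)
W(517)/(-943414) = 0/(-943414) = 0*(-1/943414) = 0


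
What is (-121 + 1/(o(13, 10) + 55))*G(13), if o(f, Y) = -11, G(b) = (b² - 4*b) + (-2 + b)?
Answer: -170336/11 ≈ -15485.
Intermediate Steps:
G(b) = -2 + b² - 3*b
(-121 + 1/(o(13, 10) + 55))*G(13) = (-121 + 1/(-11 + 55))*(-2 + 13² - 3*13) = (-121 + 1/44)*(-2 + 169 - 39) = (-121 + 1/44)*128 = -5323/44*128 = -170336/11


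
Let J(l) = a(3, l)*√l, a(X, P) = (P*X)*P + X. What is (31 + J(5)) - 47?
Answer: -16 + 78*√5 ≈ 158.41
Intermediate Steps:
a(X, P) = X + X*P² (a(X, P) = X*P² + X = X + X*P²)
J(l) = √l*(3 + 3*l²) (J(l) = (3*(1 + l²))*√l = (3 + 3*l²)*√l = √l*(3 + 3*l²))
(31 + J(5)) - 47 = (31 + 3*√5*(1 + 5²)) - 47 = (31 + 3*√5*(1 + 25)) - 47 = (31 + 3*√5*26) - 47 = (31 + 78*√5) - 47 = -16 + 78*√5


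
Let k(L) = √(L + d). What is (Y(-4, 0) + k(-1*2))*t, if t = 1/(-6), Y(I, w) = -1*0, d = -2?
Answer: -I/3 ≈ -0.33333*I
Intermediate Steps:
Y(I, w) = 0
k(L) = √(-2 + L) (k(L) = √(L - 2) = √(-2 + L))
t = -⅙ ≈ -0.16667
(Y(-4, 0) + k(-1*2))*t = (0 + √(-2 - 1*2))*(-⅙) = (0 + √(-2 - 2))*(-⅙) = (0 + √(-4))*(-⅙) = (0 + 2*I)*(-⅙) = (2*I)*(-⅙) = -I/3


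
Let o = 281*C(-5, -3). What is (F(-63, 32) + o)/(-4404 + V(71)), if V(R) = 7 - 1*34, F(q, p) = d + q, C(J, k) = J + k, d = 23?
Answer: 2288/4431 ≈ 0.51636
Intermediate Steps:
F(q, p) = 23 + q
o = -2248 (o = 281*(-5 - 3) = 281*(-8) = -2248)
V(R) = -27 (V(R) = 7 - 34 = -27)
(F(-63, 32) + o)/(-4404 + V(71)) = ((23 - 63) - 2248)/(-4404 - 27) = (-40 - 2248)/(-4431) = -2288*(-1/4431) = 2288/4431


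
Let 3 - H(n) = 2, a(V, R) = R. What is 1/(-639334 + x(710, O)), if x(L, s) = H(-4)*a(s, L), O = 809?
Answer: -1/638624 ≈ -1.5659e-6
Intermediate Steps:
H(n) = 1 (H(n) = 3 - 1*2 = 3 - 2 = 1)
x(L, s) = L (x(L, s) = 1*L = L)
1/(-639334 + x(710, O)) = 1/(-639334 + 710) = 1/(-638624) = -1/638624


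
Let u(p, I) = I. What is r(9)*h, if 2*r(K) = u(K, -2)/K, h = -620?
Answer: 620/9 ≈ 68.889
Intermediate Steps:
r(K) = -1/K (r(K) = (-2/K)/2 = -1/K)
r(9)*h = -1/9*(-620) = -1*⅑*(-620) = -⅑*(-620) = 620/9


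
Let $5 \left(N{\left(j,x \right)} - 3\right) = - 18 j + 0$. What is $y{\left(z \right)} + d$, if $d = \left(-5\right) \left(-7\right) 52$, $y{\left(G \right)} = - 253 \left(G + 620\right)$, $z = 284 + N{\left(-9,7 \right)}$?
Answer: $- \frac{1179241}{5} \approx -2.3585 \cdot 10^{5}$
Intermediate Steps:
$N{\left(j,x \right)} = 3 - \frac{18 j}{5}$ ($N{\left(j,x \right)} = 3 + \frac{- 18 j + 0}{5} = 3 + \frac{\left(-18\right) j}{5} = 3 - \frac{18 j}{5}$)
$z = \frac{1597}{5}$ ($z = 284 + \left(3 - - \frac{162}{5}\right) = 284 + \left(3 + \frac{162}{5}\right) = 284 + \frac{177}{5} = \frac{1597}{5} \approx 319.4$)
$y{\left(G \right)} = -156860 - 253 G$ ($y{\left(G \right)} = - 253 \left(620 + G\right) = -156860 - 253 G$)
$d = 1820$ ($d = 35 \cdot 52 = 1820$)
$y{\left(z \right)} + d = \left(-156860 - \frac{404041}{5}\right) + 1820 = - \frac{1188341}{5} + 1820 = - \frac{1179241}{5}$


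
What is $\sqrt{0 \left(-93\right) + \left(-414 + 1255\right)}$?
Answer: $29$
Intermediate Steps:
$\sqrt{0 \left(-93\right) + \left(-414 + 1255\right)} = \sqrt{0 + 841} = \sqrt{841} = 29$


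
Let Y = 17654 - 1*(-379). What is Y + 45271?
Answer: 63304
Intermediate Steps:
Y = 18033 (Y = 17654 + 379 = 18033)
Y + 45271 = 18033 + 45271 = 63304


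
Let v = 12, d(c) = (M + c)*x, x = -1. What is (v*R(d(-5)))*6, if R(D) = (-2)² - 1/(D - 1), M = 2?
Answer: 252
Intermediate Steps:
d(c) = -2 - c (d(c) = (2 + c)*(-1) = -2 - c)
R(D) = 4 - 1/(-1 + D)
(v*R(d(-5)))*6 = (12*((-5 + 4*(-2 - 1*(-5)))/(-1 + (-2 - 1*(-5)))))*6 = (12*((-5 + 4*(-2 + 5))/(-1 + (-2 + 5))))*6 = (12*((-5 + 4*3)/(-1 + 3)))*6 = (12*((-5 + 12)/2))*6 = (12*((½)*7))*6 = (12*(7/2))*6 = 42*6 = 252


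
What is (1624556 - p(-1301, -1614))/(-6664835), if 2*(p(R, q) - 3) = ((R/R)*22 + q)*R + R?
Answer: -235843/2665934 ≈ -0.088465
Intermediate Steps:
p(R, q) = 3 + R/2 + R*(22 + q)/2 (p(R, q) = 3 + (((R/R)*22 + q)*R + R)/2 = 3 + ((1*22 + q)*R + R)/2 = 3 + ((22 + q)*R + R)/2 = 3 + (R*(22 + q) + R)/2 = 3 + (R + R*(22 + q))/2 = 3 + (R/2 + R*(22 + q)/2) = 3 + R/2 + R*(22 + q)/2)
(1624556 - p(-1301, -1614))/(-6664835) = (1624556 - (3 + (23/2)*(-1301) + (1/2)*(-1301)*(-1614)))/(-6664835) = (1624556 - (3 - 29923/2 + 1049907))*(-1/6664835) = (1624556 - 1*2069897/2)*(-1/6664835) = (1624556 - 2069897/2)*(-1/6664835) = (1179215/2)*(-1/6664835) = -235843/2665934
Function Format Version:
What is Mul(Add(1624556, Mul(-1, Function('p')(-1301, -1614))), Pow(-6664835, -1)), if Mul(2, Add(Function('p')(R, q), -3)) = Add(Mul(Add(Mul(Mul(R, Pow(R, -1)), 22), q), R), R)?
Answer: Rational(-235843, 2665934) ≈ -0.088465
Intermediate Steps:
Function('p')(R, q) = Add(3, Mul(Rational(1, 2), R), Mul(Rational(1, 2), R, Add(22, q))) (Function('p')(R, q) = Add(3, Mul(Rational(1, 2), Add(Mul(Add(Mul(Mul(R, Pow(R, -1)), 22), q), R), R))) = Add(3, Mul(Rational(1, 2), Add(Mul(Add(Mul(1, 22), q), R), R))) = Add(3, Mul(Rational(1, 2), Add(Mul(Add(22, q), R), R))) = Add(3, Mul(Rational(1, 2), Add(Mul(R, Add(22, q)), R))) = Add(3, Mul(Rational(1, 2), Add(R, Mul(R, Add(22, q))))) = Add(3, Add(Mul(Rational(1, 2), R), Mul(Rational(1, 2), R, Add(22, q)))) = Add(3, Mul(Rational(1, 2), R), Mul(Rational(1, 2), R, Add(22, q))))
Mul(Add(1624556, Mul(-1, Function('p')(-1301, -1614))), Pow(-6664835, -1)) = Mul(Add(1624556, Mul(-1, Add(3, Mul(Rational(23, 2), -1301), Mul(Rational(1, 2), -1301, -1614)))), Pow(-6664835, -1)) = Mul(Add(1624556, Mul(-1, Add(3, Rational(-29923, 2), 1049907))), Rational(-1, 6664835)) = Mul(Add(1624556, Mul(-1, Rational(2069897, 2))), Rational(-1, 6664835)) = Mul(Add(1624556, Rational(-2069897, 2)), Rational(-1, 6664835)) = Mul(Rational(1179215, 2), Rational(-1, 6664835)) = Rational(-235843, 2665934)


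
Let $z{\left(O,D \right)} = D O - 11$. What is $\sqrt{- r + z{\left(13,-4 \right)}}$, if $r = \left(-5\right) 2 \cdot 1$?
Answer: $i \sqrt{53} \approx 7.2801 i$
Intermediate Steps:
$z{\left(O,D \right)} = -11 + D O$
$r = -10$ ($r = \left(-10\right) 1 = -10$)
$\sqrt{- r + z{\left(13,-4 \right)}} = \sqrt{\left(-1\right) \left(-10\right) - 63} = \sqrt{10 - 63} = \sqrt{-53} = i \sqrt{53}$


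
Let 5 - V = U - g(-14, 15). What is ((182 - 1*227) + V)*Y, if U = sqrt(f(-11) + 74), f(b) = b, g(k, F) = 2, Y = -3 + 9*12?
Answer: -3990 - 315*sqrt(7) ≈ -4823.4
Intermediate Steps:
Y = 105 (Y = -3 + 108 = 105)
U = 3*sqrt(7) (U = sqrt(-11 + 74) = sqrt(63) = 3*sqrt(7) ≈ 7.9373)
V = 7 - 3*sqrt(7) (V = 5 - (3*sqrt(7) - 1*2) = 5 - (3*sqrt(7) - 2) = 5 - (-2 + 3*sqrt(7)) = 5 + (2 - 3*sqrt(7)) = 7 - 3*sqrt(7) ≈ -0.93725)
((182 - 1*227) + V)*Y = ((182 - 1*227) + (7 - 3*sqrt(7)))*105 = ((182 - 227) + (7 - 3*sqrt(7)))*105 = (-45 + (7 - 3*sqrt(7)))*105 = (-38 - 3*sqrt(7))*105 = -3990 - 315*sqrt(7)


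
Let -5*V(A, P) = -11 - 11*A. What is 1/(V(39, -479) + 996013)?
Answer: 1/996101 ≈ 1.0039e-6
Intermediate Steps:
V(A, P) = 11/5 + 11*A/5 (V(A, P) = -(-11 - 11*A)/5 = 11/5 + 11*A/5)
1/(V(39, -479) + 996013) = 1/((11/5 + (11/5)*39) + 996013) = 1/((11/5 + 429/5) + 996013) = 1/(88 + 996013) = 1/996101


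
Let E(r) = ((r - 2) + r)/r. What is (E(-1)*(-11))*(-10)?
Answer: 440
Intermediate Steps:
E(r) = (-2 + 2*r)/r (E(r) = ((-2 + r) + r)/r = (-2 + 2*r)/r)
(E(-1)*(-11))*(-10) = ((2 - 2/(-1))*(-11))*(-10) = ((2 - 2*(-1))*(-11))*(-10) = ((2 + 2)*(-11))*(-10) = (4*(-11))*(-10) = -44*(-10) = 440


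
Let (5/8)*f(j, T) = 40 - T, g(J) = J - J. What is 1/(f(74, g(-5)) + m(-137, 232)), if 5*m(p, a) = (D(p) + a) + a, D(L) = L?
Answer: 5/647 ≈ 0.0077280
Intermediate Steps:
g(J) = 0
f(j, T) = 64 - 8*T/5 (f(j, T) = 8*(40 - T)/5 = 64 - 8*T/5)
m(p, a) = p/5 + 2*a/5 (m(p, a) = ((p + a) + a)/5 = ((a + p) + a)/5 = (p + 2*a)/5 = p/5 + 2*a/5)
1/(f(74, g(-5)) + m(-137, 232)) = 1/((64 - 8/5*0) + ((1/5)*(-137) + (2/5)*232)) = 1/((64 + 0) + (-137/5 + 464/5)) = 1/(64 + 327/5) = 1/(647/5) = 5/647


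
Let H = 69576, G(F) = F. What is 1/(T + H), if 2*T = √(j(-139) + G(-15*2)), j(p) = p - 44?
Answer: 92768/6454426439 - 2*I*√213/19363279317 ≈ 1.4373e-5 - 1.5074e-9*I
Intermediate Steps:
j(p) = -44 + p
T = I*√213/2 (T = √((-44 - 139) - 15*2)/2 = √(-183 - 30)/2 = √(-213)/2 = (I*√213)/2 = I*√213/2 ≈ 7.2973*I)
1/(T + H) = 1/(I*√213/2 + 69576) = 1/(69576 + I*√213/2)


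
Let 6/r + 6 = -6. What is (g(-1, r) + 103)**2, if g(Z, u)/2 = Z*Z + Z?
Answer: 10609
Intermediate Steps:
r = -1/2 (r = 6/(-6 - 6) = 6/(-12) = 6*(-1/12) = -1/2 ≈ -0.50000)
g(Z, u) = 2*Z + 2*Z**2 (g(Z, u) = 2*(Z*Z + Z) = 2*(Z**2 + Z) = 2*(Z + Z**2) = 2*Z + 2*Z**2)
(g(-1, r) + 103)**2 = (2*(-1)*(1 - 1) + 103)**2 = (2*(-1)*0 + 103)**2 = (0 + 103)**2 = 103**2 = 10609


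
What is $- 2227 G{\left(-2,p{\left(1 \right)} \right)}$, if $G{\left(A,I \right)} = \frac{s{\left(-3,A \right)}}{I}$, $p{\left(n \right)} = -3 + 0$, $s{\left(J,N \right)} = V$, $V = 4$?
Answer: $\frac{8908}{3} \approx 2969.3$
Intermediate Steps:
$s{\left(J,N \right)} = 4$
$p{\left(n \right)} = -3$
$G{\left(A,I \right)} = \frac{4}{I}$
$- 2227 G{\left(-2,p{\left(1 \right)} \right)} = - 2227 \frac{4}{-3} = - 2227 \cdot 4 \left(- \frac{1}{3}\right) = \left(-2227\right) \left(- \frac{4}{3}\right) = \frac{8908}{3}$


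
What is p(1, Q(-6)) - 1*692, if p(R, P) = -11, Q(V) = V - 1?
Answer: -703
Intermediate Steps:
Q(V) = -1 + V
p(1, Q(-6)) - 1*692 = -11 - 1*692 = -11 - 692 = -703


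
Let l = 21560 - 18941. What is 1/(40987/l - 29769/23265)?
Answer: 6770115/97288616 ≈ 0.069588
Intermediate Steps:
l = 2619
1/(40987/l - 29769/23265) = 1/(40987/2619 - 29769/23265) = 1/(40987*(1/2619) - 29769*1/23265) = 1/(40987/2619 - 9923/7755) = 1/(97288616/6770115) = 6770115/97288616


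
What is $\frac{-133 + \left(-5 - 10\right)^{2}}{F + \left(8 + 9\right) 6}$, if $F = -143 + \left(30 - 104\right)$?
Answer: $- \frac{4}{5} \approx -0.8$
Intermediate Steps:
$F = -217$ ($F = -143 + \left(30 - 104\right) = -143 - 74 = -217$)
$\frac{-133 + \left(-5 - 10\right)^{2}}{F + \left(8 + 9\right) 6} = \frac{-133 + \left(-5 - 10\right)^{2}}{-217 + \left(8 + 9\right) 6} = \frac{-133 + \left(-15\right)^{2}}{-217 + 17 \cdot 6} = \frac{-133 + 225}{-217 + 102} = \frac{92}{-115} = 92 \left(- \frac{1}{115}\right) = - \frac{4}{5}$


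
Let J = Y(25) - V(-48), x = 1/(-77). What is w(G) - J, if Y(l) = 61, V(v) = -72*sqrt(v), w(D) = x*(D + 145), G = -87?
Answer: -4755/77 - 288*I*sqrt(3) ≈ -61.753 - 498.83*I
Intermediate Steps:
x = -1/77 ≈ -0.012987
w(D) = -145/77 - D/77 (w(D) = -(D + 145)/77 = -(145 + D)/77 = -145/77 - D/77)
J = 61 + 288*I*sqrt(3) (J = 61 - (-72)*sqrt(-48) = 61 - (-72)*4*I*sqrt(3) = 61 - (-288)*I*sqrt(3) = 61 + 288*I*sqrt(3) ≈ 61.0 + 498.83*I)
w(G) - J = (-145/77 - 1/77*(-87)) - (61 + 288*I*sqrt(3)) = (-145/77 + 87/77) + (-61 - 288*I*sqrt(3)) = -58/77 + (-61 - 288*I*sqrt(3)) = -4755/77 - 288*I*sqrt(3)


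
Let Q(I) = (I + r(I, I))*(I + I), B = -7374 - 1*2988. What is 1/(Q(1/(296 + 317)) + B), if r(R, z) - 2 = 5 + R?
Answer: -375769/3893709792 ≈ -9.6507e-5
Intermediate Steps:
r(R, z) = 7 + R (r(R, z) = 2 + (5 + R) = 7 + R)
B = -10362 (B = -7374 - 2988 = -10362)
Q(I) = 2*I*(7 + 2*I) (Q(I) = (I + (7 + I))*(I + I) = (7 + 2*I)*(2*I) = 2*I*(7 + 2*I))
1/(Q(1/(296 + 317)) + B) = 1/(2*(7 + 2/(296 + 317))/(296 + 317) - 10362) = 1/(2*(7 + 2/613)/613 - 10362) = 1/(2*(1/613)*(7 + 2*(1/613)) - 10362) = 1/(2*(1/613)*(7 + 2/613) - 10362) = 1/(2*(1/613)*(4293/613) - 10362) = 1/(8586/375769 - 10362) = 1/(-3893709792/375769) = -375769/3893709792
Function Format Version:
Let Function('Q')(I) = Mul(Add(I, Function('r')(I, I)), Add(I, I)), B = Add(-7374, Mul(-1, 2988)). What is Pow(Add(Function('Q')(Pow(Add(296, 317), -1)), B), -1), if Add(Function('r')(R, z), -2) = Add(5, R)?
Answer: Rational(-375769, 3893709792) ≈ -9.6507e-5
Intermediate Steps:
Function('r')(R, z) = Add(7, R) (Function('r')(R, z) = Add(2, Add(5, R)) = Add(7, R))
B = -10362 (B = Add(-7374, -2988) = -10362)
Function('Q')(I) = Mul(2, I, Add(7, Mul(2, I))) (Function('Q')(I) = Mul(Add(I, Add(7, I)), Add(I, I)) = Mul(Add(7, Mul(2, I)), Mul(2, I)) = Mul(2, I, Add(7, Mul(2, I))))
Pow(Add(Function('Q')(Pow(Add(296, 317), -1)), B), -1) = Pow(Add(Mul(2, Pow(Add(296, 317), -1), Add(7, Mul(2, Pow(Add(296, 317), -1)))), -10362), -1) = Pow(Add(Mul(2, Pow(613, -1), Add(7, Mul(2, Pow(613, -1)))), -10362), -1) = Pow(Add(Mul(2, Rational(1, 613), Add(7, Mul(2, Rational(1, 613)))), -10362), -1) = Pow(Add(Mul(2, Rational(1, 613), Add(7, Rational(2, 613))), -10362), -1) = Pow(Add(Mul(2, Rational(1, 613), Rational(4293, 613)), -10362), -1) = Pow(Add(Rational(8586, 375769), -10362), -1) = Pow(Rational(-3893709792, 375769), -1) = Rational(-375769, 3893709792)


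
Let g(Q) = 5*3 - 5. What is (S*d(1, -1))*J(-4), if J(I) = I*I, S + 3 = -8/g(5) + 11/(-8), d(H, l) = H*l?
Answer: 414/5 ≈ 82.800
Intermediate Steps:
g(Q) = 10 (g(Q) = 15 - 5 = 10)
S = -207/40 (S = -3 + (-8/10 + 11/(-8)) = -3 + (-8*1/10 + 11*(-1/8)) = -3 + (-4/5 - 11/8) = -3 - 87/40 = -207/40 ≈ -5.1750)
J(I) = I**2
(S*d(1, -1))*J(-4) = -207*(-1)/40*(-4)**2 = -207/40*(-1)*16 = (207/40)*16 = 414/5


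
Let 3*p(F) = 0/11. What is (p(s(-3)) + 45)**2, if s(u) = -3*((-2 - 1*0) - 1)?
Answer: 2025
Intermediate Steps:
s(u) = 9 (s(u) = -3*((-2 + 0) - 1) = -3*(-2 - 1) = -3*(-3) = 9)
p(F) = 0 (p(F) = (0/11)/3 = (0*(1/11))/3 = (1/3)*0 = 0)
(p(s(-3)) + 45)**2 = (0 + 45)**2 = 45**2 = 2025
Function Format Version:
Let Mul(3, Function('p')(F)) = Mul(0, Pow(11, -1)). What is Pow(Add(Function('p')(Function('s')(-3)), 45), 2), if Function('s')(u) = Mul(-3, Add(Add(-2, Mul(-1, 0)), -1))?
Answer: 2025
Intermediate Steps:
Function('s')(u) = 9 (Function('s')(u) = Mul(-3, Add(Add(-2, 0), -1)) = Mul(-3, Add(-2, -1)) = Mul(-3, -3) = 9)
Function('p')(F) = 0 (Function('p')(F) = Mul(Rational(1, 3), Mul(0, Pow(11, -1))) = Mul(Rational(1, 3), Mul(0, Rational(1, 11))) = Mul(Rational(1, 3), 0) = 0)
Pow(Add(Function('p')(Function('s')(-3)), 45), 2) = Pow(Add(0, 45), 2) = Pow(45, 2) = 2025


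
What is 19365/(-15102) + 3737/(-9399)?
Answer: -26494201/15771522 ≈ -1.6799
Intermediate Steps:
19365/(-15102) + 3737/(-9399) = 19365*(-1/15102) + 3737*(-1/9399) = -6455/5034 - 3737/9399 = -26494201/15771522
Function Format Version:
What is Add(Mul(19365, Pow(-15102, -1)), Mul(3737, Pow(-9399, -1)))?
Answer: Rational(-26494201, 15771522) ≈ -1.6799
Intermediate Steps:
Add(Mul(19365, Pow(-15102, -1)), Mul(3737, Pow(-9399, -1))) = Add(Mul(19365, Rational(-1, 15102)), Mul(3737, Rational(-1, 9399))) = Add(Rational(-6455, 5034), Rational(-3737, 9399)) = Rational(-26494201, 15771522)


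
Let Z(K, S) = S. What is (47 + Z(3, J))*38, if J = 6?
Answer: 2014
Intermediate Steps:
(47 + Z(3, J))*38 = (47 + 6)*38 = 53*38 = 2014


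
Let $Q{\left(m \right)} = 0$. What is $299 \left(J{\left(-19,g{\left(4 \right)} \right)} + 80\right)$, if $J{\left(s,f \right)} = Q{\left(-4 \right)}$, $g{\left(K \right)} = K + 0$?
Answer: $23920$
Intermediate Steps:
$g{\left(K \right)} = K$
$J{\left(s,f \right)} = 0$
$299 \left(J{\left(-19,g{\left(4 \right)} \right)} + 80\right) = 299 \left(0 + 80\right) = 299 \cdot 80 = 23920$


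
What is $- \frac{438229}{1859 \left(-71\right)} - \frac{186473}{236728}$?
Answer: $\frac{7193517265}{2840499272} \approx 2.5325$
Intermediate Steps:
$- \frac{438229}{1859 \left(-71\right)} - \frac{186473}{236728} = - \frac{438229}{-131989} - \frac{186473}{236728} = \left(-438229\right) \left(- \frac{1}{131989}\right) - \frac{186473}{236728} = \frac{39839}{11999} - \frac{186473}{236728} = \frac{7193517265}{2840499272}$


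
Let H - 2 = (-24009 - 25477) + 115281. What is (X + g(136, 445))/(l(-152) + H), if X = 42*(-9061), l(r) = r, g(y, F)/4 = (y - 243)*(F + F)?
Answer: -58/5 ≈ -11.600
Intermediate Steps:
g(y, F) = 8*F*(-243 + y) (g(y, F) = 4*((y - 243)*(F + F)) = 4*((-243 + y)*(2*F)) = 4*(2*F*(-243 + y)) = 8*F*(-243 + y))
H = 65797 (H = 2 + ((-24009 - 25477) + 115281) = 2 + (-49486 + 115281) = 2 + 65795 = 65797)
X = -380562
(X + g(136, 445))/(l(-152) + H) = (-380562 + 8*445*(-243 + 136))/(-152 + 65797) = (-380562 + 8*445*(-107))/65645 = (-380562 - 380920)*(1/65645) = -761482*1/65645 = -58/5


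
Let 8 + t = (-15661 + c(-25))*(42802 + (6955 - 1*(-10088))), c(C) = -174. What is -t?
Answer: 947645583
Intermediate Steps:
t = -947645583 (t = -8 + (-15661 - 174)*(42802 + (6955 - 1*(-10088))) = -8 - 15835*(42802 + (6955 + 10088)) = -8 - 15835*(42802 + 17043) = -8 - 15835*59845 = -8 - 947645575 = -947645583)
-t = -1*(-947645583) = 947645583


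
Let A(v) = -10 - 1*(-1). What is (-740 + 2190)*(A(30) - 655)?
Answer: -962800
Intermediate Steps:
A(v) = -9 (A(v) = -10 + 1 = -9)
(-740 + 2190)*(A(30) - 655) = (-740 + 2190)*(-9 - 655) = 1450*(-664) = -962800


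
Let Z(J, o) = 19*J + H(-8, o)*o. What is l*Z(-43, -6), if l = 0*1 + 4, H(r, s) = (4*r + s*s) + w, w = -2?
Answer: -3316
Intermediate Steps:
H(r, s) = -2 + s² + 4*r (H(r, s) = (4*r + s*s) - 2 = (4*r + s²) - 2 = (s² + 4*r) - 2 = -2 + s² + 4*r)
Z(J, o) = 19*J + o*(-34 + o²) (Z(J, o) = 19*J + (-2 + o² + 4*(-8))*o = 19*J + (-2 + o² - 32)*o = 19*J + (-34 + o²)*o = 19*J + o*(-34 + o²))
l = 4 (l = 0 + 4 = 4)
l*Z(-43, -6) = 4*(19*(-43) - 6*(-34 + (-6)²)) = 4*(-817 - 6*(-34 + 36)) = 4*(-817 - 6*2) = 4*(-817 - 12) = 4*(-829) = -3316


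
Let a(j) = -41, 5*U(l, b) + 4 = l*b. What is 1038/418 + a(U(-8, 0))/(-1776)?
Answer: 930313/371184 ≈ 2.5063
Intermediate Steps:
U(l, b) = -⅘ + b*l/5 (U(l, b) = -⅘ + (l*b)/5 = -⅘ + (b*l)/5 = -⅘ + b*l/5)
1038/418 + a(U(-8, 0))/(-1776) = 1038/418 - 41/(-1776) = 1038*(1/418) - 41*(-1/1776) = 519/209 + 41/1776 = 930313/371184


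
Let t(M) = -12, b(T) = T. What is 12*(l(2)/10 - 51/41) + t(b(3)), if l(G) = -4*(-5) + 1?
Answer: -354/205 ≈ -1.7268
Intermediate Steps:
l(G) = 21 (l(G) = 20 + 1 = 21)
12*(l(2)/10 - 51/41) + t(b(3)) = 12*(21/10 - 51/41) - 12 = 12*(351/410) - 12 = 2106/205 - 12 = -354/205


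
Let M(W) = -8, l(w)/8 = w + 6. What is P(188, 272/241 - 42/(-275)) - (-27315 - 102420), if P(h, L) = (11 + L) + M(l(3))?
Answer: 8598470872/66275 ≈ 1.2974e+5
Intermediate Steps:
l(w) = 48 + 8*w (l(w) = 8*(w + 6) = 8*(6 + w) = 48 + 8*w)
P(h, L) = 3 + L (P(h, L) = (11 + L) - 8 = 3 + L)
P(188, 272/241 - 42/(-275)) - (-27315 - 102420) = (3 + (272/241 - 42/(-275))) - (-27315 - 102420) = (3 + (272*(1/241) - 42*(-1/275))) - 1*(-129735) = (3 + (272/241 + 42/275)) + 129735 = (3 + 84922/66275) + 129735 = 283747/66275 + 129735 = 8598470872/66275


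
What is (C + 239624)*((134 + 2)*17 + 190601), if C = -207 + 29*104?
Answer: 46768477329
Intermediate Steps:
C = 2809 (C = -207 + 3016 = 2809)
(C + 239624)*((134 + 2)*17 + 190601) = (2809 + 239624)*((134 + 2)*17 + 190601) = 242433*(136*17 + 190601) = 242433*(2312 + 190601) = 242433*192913 = 46768477329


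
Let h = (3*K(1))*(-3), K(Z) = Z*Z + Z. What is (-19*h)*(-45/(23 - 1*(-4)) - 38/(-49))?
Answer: -14934/49 ≈ -304.78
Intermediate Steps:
K(Z) = Z + Z² (K(Z) = Z² + Z = Z + Z²)
h = -18 (h = (3*(1*(1 + 1)))*(-3) = (3*(1*2))*(-3) = (3*2)*(-3) = 6*(-3) = -18)
(-19*h)*(-45/(23 - 1*(-4)) - 38/(-49)) = (-19*(-18))*(-45/(23 - 1*(-4)) - 38/(-49)) = 342*(-45/(23 + 4) - 38*(-1/49)) = 342*(-45/27 + 38/49) = 342*(-45*1/27 + 38/49) = 342*(-5/3 + 38/49) = 342*(-131/147) = -14934/49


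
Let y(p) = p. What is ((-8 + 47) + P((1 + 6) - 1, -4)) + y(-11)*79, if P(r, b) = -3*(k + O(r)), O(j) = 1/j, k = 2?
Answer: -1673/2 ≈ -836.50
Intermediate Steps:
P(r, b) = -6 - 3/r (P(r, b) = -3*(2 + 1/r) = -6 - 3/r)
((-8 + 47) + P((1 + 6) - 1, -4)) + y(-11)*79 = ((-8 + 47) + (-6 - 3/((1 + 6) - 1))) - 11*79 = (39 + (-6 - 3/(7 - 1))) - 869 = (39 + (-6 - 3/6)) - 869 = (39 + (-6 - 3*⅙)) - 869 = (39 + (-6 - ½)) - 869 = (39 - 13/2) - 869 = 65/2 - 869 = -1673/2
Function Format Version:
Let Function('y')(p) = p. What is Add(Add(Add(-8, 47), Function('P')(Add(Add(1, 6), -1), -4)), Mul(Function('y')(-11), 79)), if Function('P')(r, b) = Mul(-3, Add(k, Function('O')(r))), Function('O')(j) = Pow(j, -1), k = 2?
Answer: Rational(-1673, 2) ≈ -836.50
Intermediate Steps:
Function('P')(r, b) = Add(-6, Mul(-3, Pow(r, -1))) (Function('P')(r, b) = Mul(-3, Add(2, Pow(r, -1))) = Add(-6, Mul(-3, Pow(r, -1))))
Add(Add(Add(-8, 47), Function('P')(Add(Add(1, 6), -1), -4)), Mul(Function('y')(-11), 79)) = Add(Add(Add(-8, 47), Add(-6, Mul(-3, Pow(Add(Add(1, 6), -1), -1)))), Mul(-11, 79)) = Add(Add(39, Add(-6, Mul(-3, Pow(Add(7, -1), -1)))), -869) = Add(Add(39, Add(-6, Mul(-3, Pow(6, -1)))), -869) = Add(Add(39, Add(-6, Mul(-3, Rational(1, 6)))), -869) = Add(Add(39, Add(-6, Rational(-1, 2))), -869) = Add(Add(39, Rational(-13, 2)), -869) = Add(Rational(65, 2), -869) = Rational(-1673, 2)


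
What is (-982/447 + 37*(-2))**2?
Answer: 1160083600/199809 ≈ 5806.0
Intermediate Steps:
(-982/447 + 37*(-2))**2 = (-982*1/447 - 74)**2 = (-982/447 - 74)**2 = (-34060/447)**2 = 1160083600/199809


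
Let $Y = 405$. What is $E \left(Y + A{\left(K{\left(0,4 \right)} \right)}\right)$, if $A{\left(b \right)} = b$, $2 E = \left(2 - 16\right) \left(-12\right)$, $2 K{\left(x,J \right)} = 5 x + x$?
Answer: $34020$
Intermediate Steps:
$K{\left(x,J \right)} = 3 x$ ($K{\left(x,J \right)} = \frac{5 x + x}{2} = \frac{6 x}{2} = 3 x$)
$E = 84$ ($E = \frac{\left(2 - 16\right) \left(-12\right)}{2} = \frac{\left(-14\right) \left(-12\right)}{2} = \frac{1}{2} \cdot 168 = 84$)
$E \left(Y + A{\left(K{\left(0,4 \right)} \right)}\right) = 84 \left(405 + 3 \cdot 0\right) = 84 \left(405 + 0\right) = 84 \cdot 405 = 34020$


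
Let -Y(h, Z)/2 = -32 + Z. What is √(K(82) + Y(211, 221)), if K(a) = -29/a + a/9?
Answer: I*√22345082/246 ≈ 19.216*I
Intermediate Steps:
Y(h, Z) = 64 - 2*Z (Y(h, Z) = -2*(-32 + Z) = 64 - 2*Z)
K(a) = -29/a + a/9 (K(a) = -29/a + a*(⅑) = -29/a + a/9)
√(K(82) + Y(211, 221)) = √((-29/82 + (⅑)*82) + (64 - 2*221)) = √((-29*1/82 + 82/9) + (64 - 442)) = √((-29/82 + 82/9) - 378) = √(6463/738 - 378) = √(-272501/738) = I*√22345082/246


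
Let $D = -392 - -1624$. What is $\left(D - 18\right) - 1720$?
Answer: $-506$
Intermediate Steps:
$D = 1232$ ($D = -392 + 1624 = 1232$)
$\left(D - 18\right) - 1720 = \left(1232 - 18\right) - 1720 = 1214 - 1720 = -506$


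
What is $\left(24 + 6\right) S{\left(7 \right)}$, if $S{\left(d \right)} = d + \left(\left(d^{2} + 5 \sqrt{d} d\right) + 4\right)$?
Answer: $1800 + 1050 \sqrt{7} \approx 4578.0$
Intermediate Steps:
$S{\left(d \right)} = 4 + d + d^{2} + 5 d^{\frac{3}{2}}$ ($S{\left(d \right)} = d + \left(\left(d^{2} + 5 d^{\frac{3}{2}}\right) + 4\right) = d + \left(4 + d^{2} + 5 d^{\frac{3}{2}}\right) = 4 + d + d^{2} + 5 d^{\frac{3}{2}}$)
$\left(24 + 6\right) S{\left(7 \right)} = \left(24 + 6\right) \left(4 + 7 + 7^{2} + 5 \cdot 7^{\frac{3}{2}}\right) = 30 \left(4 + 7 + 49 + 5 \cdot 7 \sqrt{7}\right) = 30 \left(4 + 7 + 49 + 35 \sqrt{7}\right) = 30 \left(60 + 35 \sqrt{7}\right) = 1800 + 1050 \sqrt{7}$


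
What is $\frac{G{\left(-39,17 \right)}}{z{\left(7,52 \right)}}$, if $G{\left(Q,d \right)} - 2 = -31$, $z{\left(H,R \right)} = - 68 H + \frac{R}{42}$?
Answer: $\frac{609}{9970} \approx 0.061083$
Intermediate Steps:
$z{\left(H,R \right)} = - 68 H + \frac{R}{42}$ ($z{\left(H,R \right)} = - 68 H + R \frac{1}{42} = - 68 H + \frac{R}{42}$)
$G{\left(Q,d \right)} = -29$ ($G{\left(Q,d \right)} = 2 - 31 = -29$)
$\frac{G{\left(-39,17 \right)}}{z{\left(7,52 \right)}} = - \frac{29}{\left(-68\right) 7 + \frac{1}{42} \cdot 52} = - \frac{29}{-476 + \frac{26}{21}} = - \frac{29}{- \frac{9970}{21}} = \left(-29\right) \left(- \frac{21}{9970}\right) = \frac{609}{9970}$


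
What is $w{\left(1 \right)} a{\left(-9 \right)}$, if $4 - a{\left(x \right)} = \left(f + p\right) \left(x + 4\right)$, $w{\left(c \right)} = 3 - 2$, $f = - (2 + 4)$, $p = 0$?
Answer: $-26$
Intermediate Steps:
$f = -6$ ($f = \left(-1\right) 6 = -6$)
$w{\left(c \right)} = 1$
$a{\left(x \right)} = 28 + 6 x$ ($a{\left(x \right)} = 4 - \left(-6 + 0\right) \left(x + 4\right) = 4 - - 6 \left(4 + x\right) = 4 - \left(-24 - 6 x\right) = 4 + \left(24 + 6 x\right) = 28 + 6 x$)
$w{\left(1 \right)} a{\left(-9 \right)} = 1 \left(28 + 6 \left(-9\right)\right) = 1 \left(28 - 54\right) = 1 \left(-26\right) = -26$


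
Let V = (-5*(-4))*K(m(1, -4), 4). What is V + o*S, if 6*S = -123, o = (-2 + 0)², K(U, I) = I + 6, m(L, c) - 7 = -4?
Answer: 118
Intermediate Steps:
m(L, c) = 3 (m(L, c) = 7 - 4 = 3)
K(U, I) = 6 + I
o = 4 (o = (-2)² = 4)
S = -41/2 (S = (⅙)*(-123) = -41/2 ≈ -20.500)
V = 200 (V = (-5*(-4))*(6 + 4) = 20*10 = 200)
V + o*S = 200 + 4*(-41/2) = 200 - 82 = 118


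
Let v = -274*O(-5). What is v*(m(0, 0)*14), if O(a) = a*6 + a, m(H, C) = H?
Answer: 0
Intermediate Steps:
O(a) = 7*a (O(a) = 6*a + a = 7*a)
v = 9590 (v = -1918*(-5) = -274*(-35) = 9590)
v*(m(0, 0)*14) = 9590*(0*14) = 9590*0 = 0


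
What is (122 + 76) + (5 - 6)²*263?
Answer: 461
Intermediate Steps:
(122 + 76) + (5 - 6)²*263 = 198 + (-1)²*263 = 198 + 1*263 = 198 + 263 = 461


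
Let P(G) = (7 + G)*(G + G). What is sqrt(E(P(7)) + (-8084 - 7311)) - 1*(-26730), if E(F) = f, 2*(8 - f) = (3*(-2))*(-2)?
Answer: 26730 + I*sqrt(15393) ≈ 26730.0 + 124.07*I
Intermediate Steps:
P(G) = 2*G*(7 + G) (P(G) = (7 + G)*(2*G) = 2*G*(7 + G))
f = 2 (f = 8 - 3*(-2)*(-2)/2 = 8 - (-3)*(-2) = 8 - 1/2*12 = 8 - 6 = 2)
E(F) = 2
sqrt(E(P(7)) + (-8084 - 7311)) - 1*(-26730) = sqrt(2 + (-8084 - 7311)) - 1*(-26730) = sqrt(2 - 15395) + 26730 = sqrt(-15393) + 26730 = I*sqrt(15393) + 26730 = 26730 + I*sqrt(15393)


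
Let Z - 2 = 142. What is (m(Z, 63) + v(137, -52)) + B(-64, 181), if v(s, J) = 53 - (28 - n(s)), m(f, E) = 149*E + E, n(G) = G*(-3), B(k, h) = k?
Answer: 9000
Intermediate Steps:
Z = 144 (Z = 2 + 142 = 144)
n(G) = -3*G
m(f, E) = 150*E
v(s, J) = 25 - 3*s (v(s, J) = 53 - (28 - (-3)*s) = 53 - (28 + 3*s) = 53 + (-28 - 3*s) = 25 - 3*s)
(m(Z, 63) + v(137, -52)) + B(-64, 181) = (150*63 + (25 - 3*137)) - 64 = (9450 + (25 - 411)) - 64 = (9450 - 386) - 64 = 9064 - 64 = 9000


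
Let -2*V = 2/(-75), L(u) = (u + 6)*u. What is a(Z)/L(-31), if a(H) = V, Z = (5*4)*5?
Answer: 1/58125 ≈ 1.7204e-5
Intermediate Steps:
L(u) = u*(6 + u) (L(u) = (6 + u)*u = u*(6 + u))
Z = 100 (Z = 20*5 = 100)
V = 1/75 (V = -1/(-75) = -(-1)/75 = -½*(-2/75) = 1/75 ≈ 0.013333)
a(H) = 1/75
a(Z)/L(-31) = 1/(75*((-31*(6 - 31)))) = 1/(75*((-31*(-25)))) = (1/75)/775 = (1/75)*(1/775) = 1/58125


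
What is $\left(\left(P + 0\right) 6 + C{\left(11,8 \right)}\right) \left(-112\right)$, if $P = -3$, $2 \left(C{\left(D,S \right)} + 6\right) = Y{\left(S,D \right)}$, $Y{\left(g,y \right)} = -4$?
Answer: $2912$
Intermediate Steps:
$C{\left(D,S \right)} = -8$ ($C{\left(D,S \right)} = -6 + \frac{1}{2} \left(-4\right) = -6 - 2 = -8$)
$\left(\left(P + 0\right) 6 + C{\left(11,8 \right)}\right) \left(-112\right) = \left(\left(-3 + 0\right) 6 - 8\right) \left(-112\right) = \left(\left(-3\right) 6 - 8\right) \left(-112\right) = \left(-18 - 8\right) \left(-112\right) = \left(-26\right) \left(-112\right) = 2912$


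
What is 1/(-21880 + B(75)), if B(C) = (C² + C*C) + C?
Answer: -1/10555 ≈ -9.4742e-5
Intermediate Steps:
B(C) = C + 2*C² (B(C) = (C² + C²) + C = 2*C² + C = C + 2*C²)
1/(-21880 + B(75)) = 1/(-21880 + 75*(1 + 2*75)) = 1/(-21880 + 75*(1 + 150)) = 1/(-21880 + 75*151) = 1/(-21880 + 11325) = 1/(-10555) = -1/10555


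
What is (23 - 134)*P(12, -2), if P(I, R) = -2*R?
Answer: -444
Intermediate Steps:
(23 - 134)*P(12, -2) = (23 - 134)*(-2*(-2)) = -111*4 = -444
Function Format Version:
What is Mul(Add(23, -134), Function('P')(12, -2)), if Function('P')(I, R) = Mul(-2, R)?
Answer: -444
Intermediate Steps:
Mul(Add(23, -134), Function('P')(12, -2)) = Mul(Add(23, -134), Mul(-2, -2)) = Mul(-111, 4) = -444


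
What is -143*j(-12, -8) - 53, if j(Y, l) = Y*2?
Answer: 3379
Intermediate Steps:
j(Y, l) = 2*Y
-143*j(-12, -8) - 53 = -286*(-12) - 53 = -143*(-24) - 53 = 3432 - 53 = 3379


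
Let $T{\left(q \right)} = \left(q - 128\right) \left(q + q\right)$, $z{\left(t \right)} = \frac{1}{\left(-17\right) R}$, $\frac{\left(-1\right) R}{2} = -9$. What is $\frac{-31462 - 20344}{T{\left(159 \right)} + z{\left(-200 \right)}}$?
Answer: $- \frac{15852636}{3016547} \approx -5.2552$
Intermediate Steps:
$R = 18$ ($R = \left(-2\right) \left(-9\right) = 18$)
$z{\left(t \right)} = - \frac{1}{306}$ ($z{\left(t \right)} = \frac{1}{\left(-17\right) 18} = \frac{1}{-306} = - \frac{1}{306}$)
$T{\left(q \right)} = 2 q \left(-128 + q\right)$ ($T{\left(q \right)} = \left(-128 + q\right) 2 q = 2 q \left(-128 + q\right)$)
$\frac{-31462 - 20344}{T{\left(159 \right)} + z{\left(-200 \right)}} = \frac{-31462 - 20344}{2 \cdot 159 \left(-128 + 159\right) - \frac{1}{306}} = - \frac{51806}{2 \cdot 159 \cdot 31 - \frac{1}{306}} = - \frac{51806}{9858 - \frac{1}{306}} = - \frac{51806}{\frac{3016547}{306}} = \left(-51806\right) \frac{306}{3016547} = - \frac{15852636}{3016547}$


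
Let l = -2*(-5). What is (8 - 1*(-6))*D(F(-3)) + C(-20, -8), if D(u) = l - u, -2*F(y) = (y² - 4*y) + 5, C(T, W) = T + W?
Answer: 294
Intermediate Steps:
l = 10
F(y) = -5/2 + 2*y - y²/2 (F(y) = -((y² - 4*y) + 5)/2 = -(5 + y² - 4*y)/2 = -5/2 + 2*y - y²/2)
D(u) = 10 - u
(8 - 1*(-6))*D(F(-3)) + C(-20, -8) = (8 - 1*(-6))*(10 - (-5/2 + 2*(-3) - ½*(-3)²)) + (-20 - 8) = (8 + 6)*(10 - (-5/2 - 6 - ½*9)) - 28 = 14*(10 - (-5/2 - 6 - 9/2)) - 28 = 14*(10 - 1*(-13)) - 28 = 14*(10 + 13) - 28 = 14*23 - 28 = 322 - 28 = 294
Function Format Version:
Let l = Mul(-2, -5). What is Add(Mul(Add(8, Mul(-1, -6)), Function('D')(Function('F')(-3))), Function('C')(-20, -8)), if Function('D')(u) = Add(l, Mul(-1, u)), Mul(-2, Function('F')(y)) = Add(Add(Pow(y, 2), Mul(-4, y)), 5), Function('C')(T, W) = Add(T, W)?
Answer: 294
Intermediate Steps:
l = 10
Function('F')(y) = Add(Rational(-5, 2), Mul(2, y), Mul(Rational(-1, 2), Pow(y, 2))) (Function('F')(y) = Mul(Rational(-1, 2), Add(Add(Pow(y, 2), Mul(-4, y)), 5)) = Mul(Rational(-1, 2), Add(5, Pow(y, 2), Mul(-4, y))) = Add(Rational(-5, 2), Mul(2, y), Mul(Rational(-1, 2), Pow(y, 2))))
Function('D')(u) = Add(10, Mul(-1, u))
Add(Mul(Add(8, Mul(-1, -6)), Function('D')(Function('F')(-3))), Function('C')(-20, -8)) = Add(Mul(Add(8, Mul(-1, -6)), Add(10, Mul(-1, Add(Rational(-5, 2), Mul(2, -3), Mul(Rational(-1, 2), Pow(-3, 2)))))), Add(-20, -8)) = Add(Mul(Add(8, 6), Add(10, Mul(-1, Add(Rational(-5, 2), -6, Mul(Rational(-1, 2), 9))))), -28) = Add(Mul(14, Add(10, Mul(-1, Add(Rational(-5, 2), -6, Rational(-9, 2))))), -28) = Add(Mul(14, Add(10, Mul(-1, -13))), -28) = Add(Mul(14, Add(10, 13)), -28) = Add(Mul(14, 23), -28) = Add(322, -28) = 294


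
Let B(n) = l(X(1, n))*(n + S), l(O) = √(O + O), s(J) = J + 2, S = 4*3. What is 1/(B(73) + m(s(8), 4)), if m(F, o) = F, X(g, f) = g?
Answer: -1/1435 + 17*√2/2870 ≈ 0.0076800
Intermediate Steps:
S = 12
s(J) = 2 + J
l(O) = √2*√O (l(O) = √(2*O) = √2*√O)
B(n) = √2*(12 + n) (B(n) = (√2*√1)*(n + 12) = (√2*1)*(12 + n) = √2*(12 + n))
1/(B(73) + m(s(8), 4)) = 1/(√2*(12 + 73) + (2 + 8)) = 1/(√2*85 + 10) = 1/(85*√2 + 10) = 1/(10 + 85*√2)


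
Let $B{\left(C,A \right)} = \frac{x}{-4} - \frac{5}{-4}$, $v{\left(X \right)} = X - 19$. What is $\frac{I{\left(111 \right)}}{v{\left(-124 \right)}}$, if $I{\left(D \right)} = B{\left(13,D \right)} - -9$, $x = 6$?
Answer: $- \frac{35}{572} \approx -0.061189$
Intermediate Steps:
$v{\left(X \right)} = -19 + X$
$B{\left(C,A \right)} = - \frac{1}{4}$ ($B{\left(C,A \right)} = \frac{6}{-4} - \frac{5}{-4} = 6 \left(- \frac{1}{4}\right) - - \frac{5}{4} = - \frac{3}{2} + \frac{5}{4} = - \frac{1}{4}$)
$I{\left(D \right)} = \frac{35}{4}$ ($I{\left(D \right)} = - \frac{1}{4} - -9 = - \frac{1}{4} + 9 = \frac{35}{4}$)
$\frac{I{\left(111 \right)}}{v{\left(-124 \right)}} = \frac{35}{4 \left(-19 - 124\right)} = \frac{35}{4 \left(-143\right)} = \frac{35}{4} \left(- \frac{1}{143}\right) = - \frac{35}{572}$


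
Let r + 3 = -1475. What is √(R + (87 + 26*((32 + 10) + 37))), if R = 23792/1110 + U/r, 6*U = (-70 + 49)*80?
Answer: √363794221936905/410145 ≈ 46.504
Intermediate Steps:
r = -1478 (r = -3 - 1475 = -1478)
U = -280 (U = ((-70 + 49)*80)/6 = (-21*80)/6 = (⅙)*(-1680) = -280)
R = 8868844/410145 (R = 23792/1110 - 280/(-1478) = 23792*(1/1110) - 280*(-1/1478) = 11896/555 + 140/739 = 8868844/410145 ≈ 21.624)
√(R + (87 + 26*((32 + 10) + 37))) = √(8868844/410145 + (87 + 26*((32 + 10) + 37))) = √(8868844/410145 + (87 + 26*(42 + 37))) = √(8868844/410145 + (87 + 26*79)) = √(8868844/410145 + (87 + 2054)) = √(8868844/410145 + 2141) = √(886989289/410145) = √363794221936905/410145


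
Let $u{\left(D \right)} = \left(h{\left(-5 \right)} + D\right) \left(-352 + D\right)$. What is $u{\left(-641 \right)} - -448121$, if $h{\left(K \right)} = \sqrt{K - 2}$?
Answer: $1084634 - 993 i \sqrt{7} \approx 1.0846 \cdot 10^{6} - 2627.2 i$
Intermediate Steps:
$h{\left(K \right)} = \sqrt{-2 + K}$
$u{\left(D \right)} = \left(-352 + D\right) \left(D + i \sqrt{7}\right)$ ($u{\left(D \right)} = \left(\sqrt{-2 - 5} + D\right) \left(-352 + D\right) = \left(\sqrt{-7} + D\right) \left(-352 + D\right) = \left(i \sqrt{7} + D\right) \left(-352 + D\right) = \left(D + i \sqrt{7}\right) \left(-352 + D\right) = \left(-352 + D\right) \left(D + i \sqrt{7}\right)$)
$u{\left(-641 \right)} - -448121 = \left(\left(-641\right)^{2} - -225632 - 352 i \sqrt{7} + i \left(-641\right) \sqrt{7}\right) - -448121 = \left(410881 + 225632 - 352 i \sqrt{7} - 641 i \sqrt{7}\right) + 448121 = \left(636513 - 993 i \sqrt{7}\right) + 448121 = 1084634 - 993 i \sqrt{7}$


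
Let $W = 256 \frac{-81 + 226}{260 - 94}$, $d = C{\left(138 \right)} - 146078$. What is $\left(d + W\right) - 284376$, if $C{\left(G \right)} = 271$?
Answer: $- \frac{35686629}{83} \approx -4.2996 \cdot 10^{5}$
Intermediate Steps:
$d = -145807$ ($d = 271 - 146078 = -145807$)
$W = \frac{18560}{83}$ ($W = 256 \cdot \frac{145}{166} = \frac{18560}{83} \approx 223.61$)
$\left(d + W\right) - 284376 = \left(-145807 + \frac{18560}{83}\right) - 284376 = - \frac{12083421}{83} - 284376 = - \frac{35686629}{83}$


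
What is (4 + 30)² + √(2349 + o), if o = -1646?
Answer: 1156 + √703 ≈ 1182.5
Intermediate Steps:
(4 + 30)² + √(2349 + o) = (4 + 30)² + √(2349 - 1646) = 34² + √703 = 1156 + √703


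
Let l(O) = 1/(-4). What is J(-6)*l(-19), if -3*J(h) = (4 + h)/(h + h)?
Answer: 1/72 ≈ 0.013889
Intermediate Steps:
l(O) = -¼
J(h) = -(4 + h)/(6*h) (J(h) = -(4 + h)/(3*(h + h)) = -(4 + h)/(3*(2*h)) = -(4 + h)*1/(2*h)/3 = -(4 + h)/(6*h))
J(-6)*l(-19) = ((⅙)*(-4 - 1*(-6))/(-6))*(-¼) = ((⅙)*(-⅙)*(-4 + 6))*(-¼) = ((⅙)*(-⅙)*2)*(-¼) = -1/18*(-¼) = 1/72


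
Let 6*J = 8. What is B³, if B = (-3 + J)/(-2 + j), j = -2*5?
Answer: 125/46656 ≈ 0.0026792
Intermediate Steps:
J = 4/3 (J = (⅙)*8 = 4/3 ≈ 1.3333)
j = -10
B = 5/36 (B = (-3 + 4/3)/(-2 - 10) = -5/3/(-12) = -5/3*(-1/12) = 5/36 ≈ 0.13889)
B³ = (5/36)³ = 125/46656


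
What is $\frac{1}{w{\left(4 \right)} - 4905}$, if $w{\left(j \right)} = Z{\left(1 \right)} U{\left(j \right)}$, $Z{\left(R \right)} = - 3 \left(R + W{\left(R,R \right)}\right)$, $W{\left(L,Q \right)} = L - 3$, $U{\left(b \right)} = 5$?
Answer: $- \frac{1}{4890} \approx -0.0002045$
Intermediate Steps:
$W{\left(L,Q \right)} = -3 + L$ ($W{\left(L,Q \right)} = L - 3 = -3 + L$)
$Z{\left(R \right)} = 9 - 6 R$ ($Z{\left(R \right)} = - 3 \left(R + \left(-3 + R\right)\right) = - 3 \left(-3 + 2 R\right) = 9 - 6 R$)
$w{\left(j \right)} = 15$ ($w{\left(j \right)} = \left(9 - 6\right) 5 = 3 \cdot 5 = 15$)
$\frac{1}{w{\left(4 \right)} - 4905} = \frac{1}{15 - 4905} = \frac{1}{-4890} = - \frac{1}{4890}$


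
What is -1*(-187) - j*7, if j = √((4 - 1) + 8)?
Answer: 187 - 7*√11 ≈ 163.78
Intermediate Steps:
j = √11 (j = √(3 + 8) = √11 ≈ 3.3166)
-1*(-187) - j*7 = -1*(-187) - √11*7 = 187 - 7*√11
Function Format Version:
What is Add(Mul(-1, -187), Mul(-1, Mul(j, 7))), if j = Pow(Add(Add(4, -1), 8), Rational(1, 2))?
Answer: Add(187, Mul(-7, Pow(11, Rational(1, 2)))) ≈ 163.78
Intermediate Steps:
j = Pow(11, Rational(1, 2)) (j = Pow(Add(3, 8), Rational(1, 2)) = Pow(11, Rational(1, 2)) ≈ 3.3166)
Add(Mul(-1, -187), Mul(-1, Mul(j, 7))) = Add(Mul(-1, -187), Mul(-1, Mul(Pow(11, Rational(1, 2)), 7))) = Add(187, Mul(-1, Mul(7, Pow(11, Rational(1, 2))))) = Add(187, Mul(-7, Pow(11, Rational(1, 2))))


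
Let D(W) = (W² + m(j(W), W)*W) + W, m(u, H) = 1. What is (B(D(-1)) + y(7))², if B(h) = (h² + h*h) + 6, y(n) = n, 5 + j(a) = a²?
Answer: 225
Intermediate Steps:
j(a) = -5 + a²
D(W) = W² + 2*W (D(W) = (W² + 1*W) + W = (W² + W) + W = (W + W²) + W = W² + 2*W)
B(h) = 6 + 2*h² (B(h) = (h² + h²) + 6 = 2*h² + 6 = 6 + 2*h²)
(B(D(-1)) + y(7))² = ((6 + 2*(-(2 - 1))²) + 7)² = ((6 + 2*(-1*1)²) + 7)² = ((6 + 2*(-1)²) + 7)² = ((6 + 2*1) + 7)² = ((6 + 2) + 7)² = (8 + 7)² = 15² = 225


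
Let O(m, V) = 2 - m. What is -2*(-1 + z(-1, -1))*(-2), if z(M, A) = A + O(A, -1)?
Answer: 4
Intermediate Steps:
z(M, A) = 2 (z(M, A) = A + (2 - A) = 2)
-2*(-1 + z(-1, -1))*(-2) = -2*(-1 + 2)*(-2) = -2*(-2) = 4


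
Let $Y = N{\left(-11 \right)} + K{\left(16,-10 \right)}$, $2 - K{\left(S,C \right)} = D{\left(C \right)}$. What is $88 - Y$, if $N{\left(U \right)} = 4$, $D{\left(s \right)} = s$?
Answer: $72$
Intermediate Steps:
$K{\left(S,C \right)} = 2 - C$
$Y = 16$ ($Y = 4 + \left(2 - -10\right) = 4 + \left(2 + 10\right) = 4 + 12 = 16$)
$88 - Y = 88 - 16 = 72$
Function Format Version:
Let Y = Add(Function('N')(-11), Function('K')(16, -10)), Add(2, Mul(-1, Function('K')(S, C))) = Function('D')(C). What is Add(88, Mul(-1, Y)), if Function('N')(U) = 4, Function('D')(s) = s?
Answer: 72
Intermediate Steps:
Function('K')(S, C) = Add(2, Mul(-1, C))
Y = 16 (Y = Add(4, Add(2, Mul(-1, -10))) = Add(4, Add(2, 10)) = Add(4, 12) = 16)
Add(88, Mul(-1, Y)) = Add(88, Mul(-1, 16)) = Add(88, -16) = 72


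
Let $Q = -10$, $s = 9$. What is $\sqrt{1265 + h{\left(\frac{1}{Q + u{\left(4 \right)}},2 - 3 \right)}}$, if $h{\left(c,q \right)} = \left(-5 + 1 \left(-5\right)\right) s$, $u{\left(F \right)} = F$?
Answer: $5 \sqrt{47} \approx 34.278$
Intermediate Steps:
$h{\left(c,q \right)} = -90$ ($h{\left(c,q \right)} = \left(-5 + 1 \left(-5\right)\right) 9 = \left(-5 - 5\right) 9 = \left(-10\right) 9 = -90$)
$\sqrt{1265 + h{\left(\frac{1}{Q + u{\left(4 \right)}},2 - 3 \right)}} = \sqrt{1265 - 90} = \sqrt{1175} = 5 \sqrt{47}$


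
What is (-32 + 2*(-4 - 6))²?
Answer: 2704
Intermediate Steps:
(-32 + 2*(-4 - 6))² = (-32 + 2*(-10))² = (-32 - 20)² = (-52)² = 2704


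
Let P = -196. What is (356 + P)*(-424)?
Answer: -67840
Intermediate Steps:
(356 + P)*(-424) = (356 - 196)*(-424) = 160*(-424) = -67840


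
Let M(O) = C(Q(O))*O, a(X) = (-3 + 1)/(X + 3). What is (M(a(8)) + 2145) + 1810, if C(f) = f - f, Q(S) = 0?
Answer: 3955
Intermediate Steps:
C(f) = 0
a(X) = -2/(3 + X)
M(O) = 0 (M(O) = 0*O = 0)
(M(a(8)) + 2145) + 1810 = (0 + 2145) + 1810 = 2145 + 1810 = 3955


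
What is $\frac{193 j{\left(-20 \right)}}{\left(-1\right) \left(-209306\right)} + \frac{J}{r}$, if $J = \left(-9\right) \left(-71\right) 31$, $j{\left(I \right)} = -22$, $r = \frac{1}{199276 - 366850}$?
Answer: $- \frac{347392846174121}{104653} \approx -3.3195 \cdot 10^{9}$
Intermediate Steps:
$r = - \frac{1}{167574}$ ($r = \frac{1}{-167574} = - \frac{1}{167574} \approx -5.9675 \cdot 10^{-6}$)
$J = 19809$ ($J = 639 \cdot 31 = 19809$)
$\frac{193 j{\left(-20 \right)}}{\left(-1\right) \left(-209306\right)} + \frac{J}{r} = \frac{193 \left(-22\right)}{\left(-1\right) \left(-209306\right)} + \frac{19809}{- \frac{1}{167574}} = - \frac{4246}{209306} + 19809 \left(-167574\right) = \left(-4246\right) \frac{1}{209306} - 3319473366 = - \frac{2123}{104653} - 3319473366 = - \frac{347392846174121}{104653}$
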